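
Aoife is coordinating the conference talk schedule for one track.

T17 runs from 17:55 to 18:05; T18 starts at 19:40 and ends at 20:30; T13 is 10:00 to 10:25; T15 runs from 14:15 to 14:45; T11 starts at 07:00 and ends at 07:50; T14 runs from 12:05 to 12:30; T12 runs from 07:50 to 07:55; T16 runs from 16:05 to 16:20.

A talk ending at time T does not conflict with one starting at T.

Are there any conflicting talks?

No

Two intervals overlap when each starts before the other ends.
Sorted by start: T11, T12, T13, T14, T15, T16, T17, T18.
T12 starts exactly when T11 ends (back-to-back, no overlap) — done with T11.
T13 starts after T12 ends — done with T12.
T14 starts after T13 ends — done with T13.
T15 starts after T14 ends — done with T14.
T16 starts after T15 ends — done with T15.
T17 starts after T16 ends — done with T16.
T18 starts after T17 ends.
Every pair is clear; the schedule has no overlaps.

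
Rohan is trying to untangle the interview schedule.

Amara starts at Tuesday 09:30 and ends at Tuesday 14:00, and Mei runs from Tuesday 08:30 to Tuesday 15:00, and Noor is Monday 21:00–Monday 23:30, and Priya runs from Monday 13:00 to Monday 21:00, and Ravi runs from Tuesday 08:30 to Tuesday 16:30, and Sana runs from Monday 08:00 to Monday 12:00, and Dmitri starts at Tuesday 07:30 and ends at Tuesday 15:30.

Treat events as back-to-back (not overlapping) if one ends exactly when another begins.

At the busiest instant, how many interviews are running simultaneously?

Sort all start/end points and keep a running count:
Monday 08:00 start Sana → 1
Monday 12:00 end Sana → 0
Monday 13:00 start Priya → 1
Monday 21:00 end Priya → 0
Monday 21:00 start Noor → 1
Monday 23:30 end Noor → 0
Tuesday 07:30 start Dmitri → 1
Tuesday 08:30 start Mei → 2
Tuesday 08:30 start Ravi → 3
Tuesday 09:30 start Amara → 4
Tuesday 14:00 end Amara → 3
Tuesday 15:00 end Mei → 2
Tuesday 15:30 end Dmitri → 1
Tuesday 16:30 end Ravi → 0
Peak is 4, at Tuesday 09:30 (Amara, Dmitri, Mei, Ravi).

4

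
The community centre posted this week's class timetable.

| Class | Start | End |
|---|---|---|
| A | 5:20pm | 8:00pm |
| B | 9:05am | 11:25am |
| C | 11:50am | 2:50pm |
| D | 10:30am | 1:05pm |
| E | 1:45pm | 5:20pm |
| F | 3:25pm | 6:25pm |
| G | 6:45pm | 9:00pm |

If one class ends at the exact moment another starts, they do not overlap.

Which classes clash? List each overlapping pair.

Sorted by start: B, D, C, E, F, A, G.
D starts before B ends → B and D overlap.
C starts after B ends; B is clear from here.
C starts before D ends → D and C overlap.
E starts after D ends; D is clear from here.
E starts before C ends → C and E overlap.
F starts after C ends; C is clear from here.
F starts before E ends → E and F overlap.
A starts exactly when E ends (back-to-back, no overlap); E is clear from here.
A starts before F ends → F and A overlap.
G starts after F ends.
G starts before A ends → A and G overlap.

A & F, A & G, B & D, C & D, C & E, E & F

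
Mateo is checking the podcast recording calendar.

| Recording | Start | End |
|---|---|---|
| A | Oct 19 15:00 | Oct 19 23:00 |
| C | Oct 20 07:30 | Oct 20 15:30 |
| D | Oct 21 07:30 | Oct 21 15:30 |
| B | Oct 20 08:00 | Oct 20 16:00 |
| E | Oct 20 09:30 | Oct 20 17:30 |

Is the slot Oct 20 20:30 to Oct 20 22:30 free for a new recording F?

Yes — the slot is free

A: ends Oct 19 23:00 at or before F starts Oct 20 20:30 → clear.
C: ends Oct 20 15:30 at or before F starts Oct 20 20:30 → clear.
B: ends Oct 20 16:00 at or before F starts Oct 20 20:30 → clear.
E: ends Oct 20 17:30 at or before F starts Oct 20 20:30 → clear.
D: starts Oct 21 07:30 at or after F ends Oct 20 22:30 → clear.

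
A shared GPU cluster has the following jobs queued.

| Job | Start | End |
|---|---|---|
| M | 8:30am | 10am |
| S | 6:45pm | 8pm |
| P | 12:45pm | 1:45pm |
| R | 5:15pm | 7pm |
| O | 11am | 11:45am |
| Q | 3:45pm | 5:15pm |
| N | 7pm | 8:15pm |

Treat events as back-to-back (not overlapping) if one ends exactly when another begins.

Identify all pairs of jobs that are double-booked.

Sorted by start: M, O, P, Q, R, S, N.
O starts after M ends — done with M.
P starts after O ends — done with O.
Q starts after P ends — done with P.
R starts exactly when Q ends (back-to-back, no overlap) — done with Q.
S starts before R ends → R and S overlap.
N starts exactly when R ends (back-to-back, no overlap).
N starts before S ends → S and N overlap.

N & S, R & S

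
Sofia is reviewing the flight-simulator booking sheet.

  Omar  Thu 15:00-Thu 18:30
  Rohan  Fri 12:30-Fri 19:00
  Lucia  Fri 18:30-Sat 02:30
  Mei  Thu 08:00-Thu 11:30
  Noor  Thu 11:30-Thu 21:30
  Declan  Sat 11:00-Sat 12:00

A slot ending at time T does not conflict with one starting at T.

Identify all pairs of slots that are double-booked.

Sorted by start: Mei, Noor, Omar, Rohan, Lucia, Declan.
Noor starts exactly when Mei ends (back-to-back, no overlap), so nothing later overlaps Mei either.
Omar starts before Noor ends → Noor and Omar overlap.
Rohan starts after Noor ends, so nothing later overlaps Noor either.
Rohan starts after Omar ends, so nothing later overlaps Omar either.
Lucia starts before Rohan ends → Rohan and Lucia overlap.
Declan starts after Rohan ends.
Declan starts after Lucia ends.

Lucia & Rohan, Noor & Omar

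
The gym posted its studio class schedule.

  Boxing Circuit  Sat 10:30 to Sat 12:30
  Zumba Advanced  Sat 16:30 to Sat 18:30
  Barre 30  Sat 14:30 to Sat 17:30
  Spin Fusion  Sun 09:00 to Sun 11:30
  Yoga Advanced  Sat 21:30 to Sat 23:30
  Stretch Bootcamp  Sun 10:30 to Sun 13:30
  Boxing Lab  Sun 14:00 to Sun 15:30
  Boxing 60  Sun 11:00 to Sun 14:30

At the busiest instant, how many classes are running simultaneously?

Sweep the timeline, counting +1 at each start and −1 at each end (ends before starts at a tie):
Sat 10:30 start Boxing Circuit → 1
Sat 12:30 end Boxing Circuit → 0
Sat 14:30 start Barre 30 → 1
Sat 16:30 start Zumba Advanced → 2
Sat 17:30 end Barre 30 → 1
Sat 18:30 end Zumba Advanced → 0
Sat 21:30 start Yoga Advanced → 1
Sat 23:30 end Yoga Advanced → 0
Sun 09:00 start Spin Fusion → 1
Sun 10:30 start Stretch Bootcamp → 2
Sun 11:00 start Boxing 60 → 3
Sun 11:30 end Spin Fusion → 2
Sun 13:30 end Stretch Bootcamp → 1
Sun 14:00 start Boxing Lab → 2
Sun 14:30 end Boxing 60 → 1
Sun 15:30 end Boxing Lab → 0
Peak is 3, at Sun 11:00 (Boxing 60, Spin Fusion, Stretch Bootcamp).

3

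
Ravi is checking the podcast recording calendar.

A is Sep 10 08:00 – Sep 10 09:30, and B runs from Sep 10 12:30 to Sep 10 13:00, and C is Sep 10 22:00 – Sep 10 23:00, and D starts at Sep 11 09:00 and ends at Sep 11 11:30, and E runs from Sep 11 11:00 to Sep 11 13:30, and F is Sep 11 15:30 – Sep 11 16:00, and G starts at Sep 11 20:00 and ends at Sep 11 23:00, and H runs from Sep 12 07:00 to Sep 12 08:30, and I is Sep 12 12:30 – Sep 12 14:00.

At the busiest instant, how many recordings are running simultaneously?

2

Sort all start/end points and keep a running count:
Sep 10 08:00 start A → 1
Sep 10 09:30 end A → 0
Sep 10 12:30 start B → 1
Sep 10 13:00 end B → 0
Sep 10 22:00 start C → 1
Sep 10 23:00 end C → 0
Sep 11 09:00 start D → 1
Sep 11 11:00 start E → 2
Sep 11 11:30 end D → 1
Sep 11 13:30 end E → 0
Sep 11 15:30 start F → 1
Sep 11 16:00 end F → 0
Sep 11 20:00 start G → 1
Sep 11 23:00 end G → 0
Sep 12 07:00 start H → 1
Sep 12 08:30 end H → 0
Sep 12 12:30 start I → 1
Sep 12 14:00 end I → 0
Peak is 2, at Sep 11 11:00 (D, E).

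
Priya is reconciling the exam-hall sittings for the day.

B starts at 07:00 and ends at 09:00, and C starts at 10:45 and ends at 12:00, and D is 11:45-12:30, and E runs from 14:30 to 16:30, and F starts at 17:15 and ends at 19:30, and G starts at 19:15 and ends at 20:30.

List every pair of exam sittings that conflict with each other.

C & D, F & G

Sorted by start: B, C, D, E, F, G.
C starts after B ends — done with B.
D starts before C ends → C and D overlap.
E starts after C ends — done with C.
E starts after D ends — done with D.
F starts after E ends — done with E.
G starts before F ends → F and G overlap.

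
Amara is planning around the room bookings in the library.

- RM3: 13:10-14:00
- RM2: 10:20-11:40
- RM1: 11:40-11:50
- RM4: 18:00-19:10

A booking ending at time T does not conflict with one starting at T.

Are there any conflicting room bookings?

No

Sorted by start: RM2, RM1, RM3, RM4.
RM1 starts exactly when RM2 ends (back-to-back, no overlap); RM2 is clear from here.
RM3 starts after RM1 ends; RM1 is clear from here.
RM4 starts after RM3 ends.
Every pair is clear; the schedule has no overlaps.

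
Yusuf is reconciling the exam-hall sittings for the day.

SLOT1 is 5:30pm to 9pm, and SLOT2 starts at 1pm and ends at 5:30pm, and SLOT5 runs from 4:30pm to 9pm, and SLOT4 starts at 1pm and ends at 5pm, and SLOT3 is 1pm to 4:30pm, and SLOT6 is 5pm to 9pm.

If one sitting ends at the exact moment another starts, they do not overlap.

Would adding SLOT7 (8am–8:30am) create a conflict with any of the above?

SLOT2: starts 1pm at or after SLOT7 ends 8:30am → clear.
SLOT3: starts 1pm at or after SLOT7 ends 8:30am → clear.
SLOT4: starts 1pm at or after SLOT7 ends 8:30am → clear.
SLOT5: starts 4:30pm at or after SLOT7 ends 8:30am → clear.
SLOT6: starts 5pm at or after SLOT7 ends 8:30am → clear.
SLOT1: starts 5:30pm at or after SLOT7 ends 8:30am → clear.

No — it doesn't clash with anything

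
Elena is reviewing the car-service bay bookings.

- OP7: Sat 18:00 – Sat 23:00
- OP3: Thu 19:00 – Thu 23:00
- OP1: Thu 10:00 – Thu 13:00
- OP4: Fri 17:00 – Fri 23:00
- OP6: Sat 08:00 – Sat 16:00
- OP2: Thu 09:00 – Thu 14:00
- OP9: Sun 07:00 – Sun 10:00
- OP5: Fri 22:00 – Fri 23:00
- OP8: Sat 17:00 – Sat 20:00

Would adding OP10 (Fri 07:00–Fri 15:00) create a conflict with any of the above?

No — it doesn't clash with anything

OP2: ends Thu 14:00 at or before OP10 starts Fri 07:00 → clear.
OP1: ends Thu 13:00 at or before OP10 starts Fri 07:00 → clear.
OP3: ends Thu 23:00 at or before OP10 starts Fri 07:00 → clear.
OP4: starts Fri 17:00 at or after OP10 ends Fri 15:00 → clear.
OP5: starts Fri 22:00 at or after OP10 ends Fri 15:00 → clear.
OP6: starts Sat 08:00 at or after OP10 ends Fri 15:00 → clear.
OP8: starts Sat 17:00 at or after OP10 ends Fri 15:00 → clear.
OP7: starts Sat 18:00 at or after OP10 ends Fri 15:00 → clear.
OP9: starts Sun 07:00 at or after OP10 ends Fri 15:00 → clear.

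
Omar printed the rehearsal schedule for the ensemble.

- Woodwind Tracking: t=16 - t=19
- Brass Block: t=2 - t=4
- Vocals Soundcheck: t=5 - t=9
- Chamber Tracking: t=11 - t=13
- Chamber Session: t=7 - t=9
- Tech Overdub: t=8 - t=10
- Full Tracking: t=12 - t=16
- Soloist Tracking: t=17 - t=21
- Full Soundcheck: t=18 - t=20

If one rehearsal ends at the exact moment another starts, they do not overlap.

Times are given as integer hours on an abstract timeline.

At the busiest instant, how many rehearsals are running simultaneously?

Sort all start/end points and keep a running count:
t=2 start Brass Block → 1
t=4 end Brass Block → 0
t=5 start Vocals Soundcheck → 1
t=7 start Chamber Session → 2
t=8 start Tech Overdub → 3
t=9 end Chamber Session → 2
t=9 end Vocals Soundcheck → 1
t=10 end Tech Overdub → 0
t=11 start Chamber Tracking → 1
t=12 start Full Tracking → 2
t=13 end Chamber Tracking → 1
t=16 end Full Tracking → 0
t=16 start Woodwind Tracking → 1
t=17 start Soloist Tracking → 2
t=18 start Full Soundcheck → 3
t=19 end Woodwind Tracking → 2
t=20 end Full Soundcheck → 1
t=21 end Soloist Tracking → 0
Peak is 3, at t=8 (Chamber Session, Tech Overdub, Vocals Soundcheck).

3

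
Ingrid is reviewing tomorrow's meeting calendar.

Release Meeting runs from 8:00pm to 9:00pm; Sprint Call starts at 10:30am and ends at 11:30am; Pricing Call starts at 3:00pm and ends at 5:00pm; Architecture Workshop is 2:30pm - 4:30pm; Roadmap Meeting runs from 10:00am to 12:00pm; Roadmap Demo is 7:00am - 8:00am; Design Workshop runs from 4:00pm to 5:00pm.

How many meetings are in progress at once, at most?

Sweep the timeline, counting +1 at each start and −1 at each end (ends before starts at a tie):
7:00am start Roadmap Demo → 1
8:00am end Roadmap Demo → 0
10:00am start Roadmap Meeting → 1
10:30am start Sprint Call → 2
11:30am end Sprint Call → 1
12:00pm end Roadmap Meeting → 0
2:30pm start Architecture Workshop → 1
3:00pm start Pricing Call → 2
4:00pm start Design Workshop → 3
4:30pm end Architecture Workshop → 2
5:00pm end Design Workshop → 1
5:00pm end Pricing Call → 0
8:00pm start Release Meeting → 1
9:00pm end Release Meeting → 0
Peak is 3, at 4:00pm (Architecture Workshop, Design Workshop, Pricing Call).

3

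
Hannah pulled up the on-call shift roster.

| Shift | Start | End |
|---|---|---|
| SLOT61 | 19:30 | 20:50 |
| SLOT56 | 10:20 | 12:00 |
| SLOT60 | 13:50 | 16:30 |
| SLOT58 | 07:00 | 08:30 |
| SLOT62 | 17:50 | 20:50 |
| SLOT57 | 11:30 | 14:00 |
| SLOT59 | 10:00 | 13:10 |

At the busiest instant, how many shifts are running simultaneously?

3

Walk through starts and ends in time order (an end at T is processed before a start at T):
07:00 start SLOT58 → 1
08:30 end SLOT58 → 0
10:00 start SLOT59 → 1
10:20 start SLOT56 → 2
11:30 start SLOT57 → 3
12:00 end SLOT56 → 2
13:10 end SLOT59 → 1
13:50 start SLOT60 → 2
14:00 end SLOT57 → 1
16:30 end SLOT60 → 0
17:50 start SLOT62 → 1
19:30 start SLOT61 → 2
20:50 end SLOT61 → 1
20:50 end SLOT62 → 0
Peak is 3, at 11:30 (SLOT56, SLOT57, SLOT59).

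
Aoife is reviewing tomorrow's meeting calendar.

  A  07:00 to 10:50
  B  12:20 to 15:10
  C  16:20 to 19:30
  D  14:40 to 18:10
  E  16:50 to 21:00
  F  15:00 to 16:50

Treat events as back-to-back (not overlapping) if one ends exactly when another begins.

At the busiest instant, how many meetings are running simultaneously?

3

Sweep the timeline, counting +1 at each start and −1 at each end (ends before starts at a tie):
07:00 start A → 1
10:50 end A → 0
12:20 start B → 1
14:40 start D → 2
15:00 start F → 3
15:10 end B → 2
16:20 start C → 3
16:50 end F → 2
16:50 start E → 3
18:10 end D → 2
19:30 end C → 1
21:00 end E → 0
Peak is 3, at 15:00 (B, D, F).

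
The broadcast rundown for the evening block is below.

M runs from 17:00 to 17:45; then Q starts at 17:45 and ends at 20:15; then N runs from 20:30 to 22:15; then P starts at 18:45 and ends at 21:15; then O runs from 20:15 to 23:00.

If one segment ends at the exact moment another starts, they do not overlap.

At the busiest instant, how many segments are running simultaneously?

3

Sweep the timeline, counting +1 at each start and −1 at each end (ends before starts at a tie):
17:00 start M → 1
17:45 end M → 0
17:45 start Q → 1
18:45 start P → 2
20:15 end Q → 1
20:15 start O → 2
20:30 start N → 3
21:15 end P → 2
22:15 end N → 1
23:00 end O → 0
Peak is 3, at 20:30 (N, O, P).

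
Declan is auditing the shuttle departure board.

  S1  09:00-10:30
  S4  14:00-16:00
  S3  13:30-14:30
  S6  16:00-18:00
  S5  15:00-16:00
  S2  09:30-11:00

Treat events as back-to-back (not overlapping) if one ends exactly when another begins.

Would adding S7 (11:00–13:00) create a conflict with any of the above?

No — it doesn't clash with anything

S1: ends 10:30 at or before S7 starts 11:00 → clear.
S2: ends 11:00 at or before S7 starts 11:00 → clear.
S3: starts 13:30 at or after S7 ends 13:00 → clear.
S4: starts 14:00 at or after S7 ends 13:00 → clear.
S5: starts 15:00 at or after S7 ends 13:00 → clear.
S6: starts 16:00 at or after S7 ends 13:00 → clear.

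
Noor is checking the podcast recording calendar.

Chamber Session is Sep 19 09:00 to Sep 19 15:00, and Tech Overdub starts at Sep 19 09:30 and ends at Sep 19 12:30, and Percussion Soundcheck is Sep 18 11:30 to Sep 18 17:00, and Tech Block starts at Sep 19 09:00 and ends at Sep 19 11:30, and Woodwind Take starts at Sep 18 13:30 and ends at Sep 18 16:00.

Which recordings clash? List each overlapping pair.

Chamber Session & Tech Block, Chamber Session & Tech Overdub, Percussion Soundcheck & Woodwind Take, Tech Block & Tech Overdub

Sorted by start: Percussion Soundcheck, Woodwind Take, Tech Block, Chamber Session, Tech Overdub.
Woodwind Take starts before Percussion Soundcheck ends → Percussion Soundcheck and Woodwind Take overlap.
Tech Block starts after Percussion Soundcheck ends — done with Percussion Soundcheck.
Tech Block starts after Woodwind Take ends — done with Woodwind Take.
Chamber Session starts before Tech Block ends → Tech Block and Chamber Session overlap.
Tech Overdub starts before Tech Block ends → Tech Block and Tech Overdub overlap.
Tech Overdub starts before Chamber Session ends → Chamber Session and Tech Overdub overlap.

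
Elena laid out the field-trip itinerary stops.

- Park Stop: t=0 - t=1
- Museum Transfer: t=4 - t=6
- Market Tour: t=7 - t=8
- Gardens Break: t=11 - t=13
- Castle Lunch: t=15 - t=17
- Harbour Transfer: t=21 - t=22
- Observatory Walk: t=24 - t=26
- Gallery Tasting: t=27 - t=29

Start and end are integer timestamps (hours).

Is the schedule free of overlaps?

Yes

Sorted by start: Park Stop, Museum Transfer, Market Tour, Gardens Break, Castle Lunch, Harbour Transfer, Observatory Walk, Gallery Tasting.
Museum Transfer starts after Park Stop ends — done with Park Stop.
Market Tour starts after Museum Transfer ends — done with Museum Transfer.
Gardens Break starts after Market Tour ends — done with Market Tour.
Castle Lunch starts after Gardens Break ends — done with Gardens Break.
Harbour Transfer starts after Castle Lunch ends — done with Castle Lunch.
Observatory Walk starts after Harbour Transfer ends — done with Harbour Transfer.
Gallery Tasting starts after Observatory Walk ends.
Every pair is clear; the schedule has no overlaps.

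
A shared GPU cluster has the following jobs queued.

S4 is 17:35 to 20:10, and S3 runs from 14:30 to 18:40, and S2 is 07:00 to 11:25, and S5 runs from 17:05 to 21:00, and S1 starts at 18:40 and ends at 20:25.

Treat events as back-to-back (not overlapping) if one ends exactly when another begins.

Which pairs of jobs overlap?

S1 & S4, S1 & S5, S3 & S4, S3 & S5, S4 & S5

Sorted by start: S2, S3, S5, S4, S1.
S3 starts after S2 ends, so nothing later overlaps S2 either.
S5 starts before S3 ends → S3 and S5 overlap.
S4 starts before S3 ends → S3 and S4 overlap.
S1 starts exactly when S3 ends (back-to-back, no overlap).
S4 starts before S5 ends → S5 and S4 overlap.
S1 starts before S5 ends → S5 and S1 overlap.
S1 starts before S4 ends → S4 and S1 overlap.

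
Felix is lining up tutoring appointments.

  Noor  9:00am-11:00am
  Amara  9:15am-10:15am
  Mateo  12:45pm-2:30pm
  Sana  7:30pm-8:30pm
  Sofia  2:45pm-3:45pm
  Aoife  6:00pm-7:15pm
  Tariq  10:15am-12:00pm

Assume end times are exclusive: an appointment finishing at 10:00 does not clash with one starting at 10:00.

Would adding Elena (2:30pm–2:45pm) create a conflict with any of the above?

Noor: ends 11:00am at or before Elena starts 2:30pm → clear.
Amara: ends 10:15am at or before Elena starts 2:30pm → clear.
Tariq: ends 12:00pm at or before Elena starts 2:30pm → clear.
Mateo: ends 2:30pm at or before Elena starts 2:30pm → clear.
Sofia: starts 2:45pm at or after Elena ends 2:45pm → clear.
Aoife: starts 6:00pm at or after Elena ends 2:45pm → clear.
Sana: starts 7:30pm at or after Elena ends 2:45pm → clear.

No — it doesn't clash with anything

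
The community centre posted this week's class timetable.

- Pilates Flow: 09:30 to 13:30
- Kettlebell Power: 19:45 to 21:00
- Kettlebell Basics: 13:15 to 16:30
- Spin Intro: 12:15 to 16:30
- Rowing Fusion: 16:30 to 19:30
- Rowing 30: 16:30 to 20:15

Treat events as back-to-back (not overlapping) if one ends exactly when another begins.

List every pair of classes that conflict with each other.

Kettlebell Basics & Pilates Flow, Kettlebell Basics & Spin Intro, Kettlebell Power & Rowing 30, Pilates Flow & Spin Intro, Rowing 30 & Rowing Fusion

Check each pair: they overlap iff neither finishes before the other starts.
Sorted by start: Pilates Flow, Spin Intro, Kettlebell Basics, Rowing 30, Rowing Fusion, Kettlebell Power.
Spin Intro starts before Pilates Flow ends → Pilates Flow and Spin Intro overlap.
Kettlebell Basics starts before Pilates Flow ends → Pilates Flow and Kettlebell Basics overlap.
Rowing 30 starts after Pilates Flow ends, so nothing later overlaps Pilates Flow either.
Kettlebell Basics starts before Spin Intro ends → Spin Intro and Kettlebell Basics overlap.
Rowing 30 starts exactly when Spin Intro ends (back-to-back, no overlap), so nothing later overlaps Spin Intro either.
Rowing 30 starts exactly when Kettlebell Basics ends (back-to-back, no overlap), so nothing later overlaps Kettlebell Basics either.
Rowing Fusion starts before Rowing 30 ends → Rowing 30 and Rowing Fusion overlap.
Kettlebell Power starts before Rowing 30 ends → Rowing 30 and Kettlebell Power overlap.
Kettlebell Power starts after Rowing Fusion ends.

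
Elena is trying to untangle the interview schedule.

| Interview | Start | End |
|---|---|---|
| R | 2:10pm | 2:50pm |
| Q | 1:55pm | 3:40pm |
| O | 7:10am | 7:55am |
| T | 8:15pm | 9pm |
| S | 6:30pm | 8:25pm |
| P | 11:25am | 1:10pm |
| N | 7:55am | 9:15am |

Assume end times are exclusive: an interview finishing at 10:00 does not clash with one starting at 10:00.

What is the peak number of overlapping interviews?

2

Sweep the timeline, counting +1 at each start and −1 at each end (ends before starts at a tie):
7:10am start O → 1
7:55am end O → 0
7:55am start N → 1
9:15am end N → 0
11:25am start P → 1
1:10pm end P → 0
1:55pm start Q → 1
2:10pm start R → 2
2:50pm end R → 1
3:40pm end Q → 0
6:30pm start S → 1
8:15pm start T → 2
8:25pm end S → 1
9pm end T → 0
Peak is 2, at 2:10pm (Q, R).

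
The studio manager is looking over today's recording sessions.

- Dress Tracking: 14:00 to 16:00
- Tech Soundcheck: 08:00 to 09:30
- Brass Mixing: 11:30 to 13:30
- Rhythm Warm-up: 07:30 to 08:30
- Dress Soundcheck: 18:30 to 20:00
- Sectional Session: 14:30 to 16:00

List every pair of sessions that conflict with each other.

Dress Tracking & Sectional Session, Rhythm Warm-up & Tech Soundcheck

Two intervals overlap when each starts before the other ends.
Sorted by start: Rhythm Warm-up, Tech Soundcheck, Brass Mixing, Dress Tracking, Sectional Session, Dress Soundcheck.
Tech Soundcheck starts before Rhythm Warm-up ends → Rhythm Warm-up and Tech Soundcheck overlap.
Brass Mixing starts after Rhythm Warm-up ends — done with Rhythm Warm-up.
Brass Mixing starts after Tech Soundcheck ends — done with Tech Soundcheck.
Dress Tracking starts after Brass Mixing ends — done with Brass Mixing.
Sectional Session starts before Dress Tracking ends → Dress Tracking and Sectional Session overlap.
Dress Soundcheck starts after Dress Tracking ends.
Dress Soundcheck starts after Sectional Session ends.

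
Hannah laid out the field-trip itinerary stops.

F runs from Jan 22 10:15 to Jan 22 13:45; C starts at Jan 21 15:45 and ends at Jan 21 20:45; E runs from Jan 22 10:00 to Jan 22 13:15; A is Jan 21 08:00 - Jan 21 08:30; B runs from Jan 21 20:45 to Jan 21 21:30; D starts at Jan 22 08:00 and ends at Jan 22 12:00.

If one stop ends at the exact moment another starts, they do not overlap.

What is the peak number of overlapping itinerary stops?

3

Sweep the timeline, counting +1 at each start and −1 at each end (ends before starts at a tie):
Jan 21 08:00 start A → 1
Jan 21 08:30 end A → 0
Jan 21 15:45 start C → 1
Jan 21 20:45 end C → 0
Jan 21 20:45 start B → 1
Jan 21 21:30 end B → 0
Jan 22 08:00 start D → 1
Jan 22 10:00 start E → 2
Jan 22 10:15 start F → 3
Jan 22 12:00 end D → 2
Jan 22 13:15 end E → 1
Jan 22 13:45 end F → 0
Peak is 3, at Jan 22 10:15 (D, E, F).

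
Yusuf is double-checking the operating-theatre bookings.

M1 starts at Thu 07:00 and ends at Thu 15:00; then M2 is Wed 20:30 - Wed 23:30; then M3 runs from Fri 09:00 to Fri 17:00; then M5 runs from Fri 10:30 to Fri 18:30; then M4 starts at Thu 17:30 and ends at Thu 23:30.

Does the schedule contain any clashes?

Sorted by start: M2, M1, M4, M3, M5.
M1 starts after M2 ends — done with M2.
M4 starts after M1 ends — done with M1.
M3 starts after M4 ends — done with M4.
M5 starts before M3 ends → M3 and M5 overlap.
That's a conflict, so the schedule is not conflict-free.

Yes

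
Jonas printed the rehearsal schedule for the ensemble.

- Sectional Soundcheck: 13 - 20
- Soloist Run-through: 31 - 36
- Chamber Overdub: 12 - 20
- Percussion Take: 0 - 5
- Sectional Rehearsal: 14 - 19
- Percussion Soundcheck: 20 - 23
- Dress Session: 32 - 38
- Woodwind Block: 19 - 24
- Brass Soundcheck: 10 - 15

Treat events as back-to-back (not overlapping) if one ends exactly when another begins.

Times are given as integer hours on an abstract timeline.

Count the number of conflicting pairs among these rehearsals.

Check each pair: they overlap iff neither finishes before the other starts.
Sorted by start: Percussion Take, Brass Soundcheck, Chamber Overdub, Sectional Soundcheck, Sectional Rehearsal, Woodwind Block, Percussion Soundcheck, Soloist Run-through, Dress Session.
Brass Soundcheck starts after Percussion Take ends, so nothing later overlaps Percussion Take either.
Chamber Overdub starts before Brass Soundcheck ends → Brass Soundcheck and Chamber Overdub overlap.
Sectional Soundcheck starts before Brass Soundcheck ends → Brass Soundcheck and Sectional Soundcheck overlap.
Sectional Rehearsal starts before Brass Soundcheck ends → Brass Soundcheck and Sectional Rehearsal overlap.
Woodwind Block starts after Brass Soundcheck ends, so nothing later overlaps Brass Soundcheck either.
Sectional Soundcheck starts before Chamber Overdub ends → Chamber Overdub and Sectional Soundcheck overlap.
Sectional Rehearsal starts before Chamber Overdub ends → Chamber Overdub and Sectional Rehearsal overlap.
Woodwind Block starts before Chamber Overdub ends → Chamber Overdub and Woodwind Block overlap.
Percussion Soundcheck starts exactly when Chamber Overdub ends (back-to-back, no overlap), so nothing later overlaps Chamber Overdub either.
Sectional Rehearsal starts before Sectional Soundcheck ends → Sectional Soundcheck and Sectional Rehearsal overlap.
Woodwind Block starts before Sectional Soundcheck ends → Sectional Soundcheck and Woodwind Block overlap.
Percussion Soundcheck starts exactly when Sectional Soundcheck ends (back-to-back, no overlap), so nothing later overlaps Sectional Soundcheck either.
Woodwind Block starts exactly when Sectional Rehearsal ends (back-to-back, no overlap), so nothing later overlaps Sectional Rehearsal either.
Percussion Soundcheck starts before Woodwind Block ends → Woodwind Block and Percussion Soundcheck overlap.
Soloist Run-through starts after Woodwind Block ends, so nothing later overlaps Woodwind Block either.
Soloist Run-through starts after Percussion Soundcheck ends, so nothing later overlaps Percussion Soundcheck either.
Dress Session starts before Soloist Run-through ends → Soloist Run-through and Dress Session overlap.
Overlapping pairs: Brass Soundcheck & Chamber Overdub, Brass Soundcheck & Sectional Rehearsal, Brass Soundcheck & Sectional Soundcheck, Chamber Overdub & Sectional Rehearsal, Chamber Overdub & Sectional Soundcheck, Chamber Overdub & Woodwind Block, Dress Session & Soloist Run-through, Percussion Soundcheck & Woodwind Block, Sectional Rehearsal & Sectional Soundcheck, Sectional Soundcheck & Woodwind Block — 10 in total.

10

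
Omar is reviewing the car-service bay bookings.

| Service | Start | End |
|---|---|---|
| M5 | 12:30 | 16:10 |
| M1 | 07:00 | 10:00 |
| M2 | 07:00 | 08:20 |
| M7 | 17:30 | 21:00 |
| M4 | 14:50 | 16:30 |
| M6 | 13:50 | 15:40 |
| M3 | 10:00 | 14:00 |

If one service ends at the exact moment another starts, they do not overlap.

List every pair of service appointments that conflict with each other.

Sorted by start: M1, M2, M3, M5, M6, M4, M7.
M2 starts before M1 ends → M1 and M2 overlap.
M3 starts exactly when M1 ends (back-to-back, no overlap), so nothing later overlaps M1 either.
M3 starts after M2 ends, so nothing later overlaps M2 either.
M5 starts before M3 ends → M3 and M5 overlap.
M6 starts before M3 ends → M3 and M6 overlap.
M4 starts after M3 ends, so nothing later overlaps M3 either.
M6 starts before M5 ends → M5 and M6 overlap.
M4 starts before M5 ends → M5 and M4 overlap.
M7 starts after M5 ends.
M4 starts before M6 ends → M6 and M4 overlap.
M7 starts after M6 ends.
M7 starts after M4 ends.

M1 & M2, M3 & M5, M3 & M6, M4 & M5, M4 & M6, M5 & M6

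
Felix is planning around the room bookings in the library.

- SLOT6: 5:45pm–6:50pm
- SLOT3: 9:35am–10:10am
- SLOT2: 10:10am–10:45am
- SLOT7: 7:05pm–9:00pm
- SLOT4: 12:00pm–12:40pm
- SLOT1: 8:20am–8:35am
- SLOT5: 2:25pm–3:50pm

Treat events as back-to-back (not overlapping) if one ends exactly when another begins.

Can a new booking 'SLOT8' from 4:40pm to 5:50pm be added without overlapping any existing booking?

SLOT1: ends 8:35am at or before SLOT8 starts 4:40pm → clear.
SLOT3: ends 10:10am at or before SLOT8 starts 4:40pm → clear.
SLOT2: ends 10:45am at or before SLOT8 starts 4:40pm → clear.
SLOT4: ends 12:40pm at or before SLOT8 starts 4:40pm → clear.
SLOT5: ends 3:50pm at or before SLOT8 starts 4:40pm → clear.
SLOT6: starts 5:45pm before SLOT8 ends 5:50pm, and ends 6:50pm after SLOT8 starts 4:40pm → overlap.
SLOT7: starts 7:05pm at or after SLOT8 ends 5:50pm → clear.
SLOT8 overlaps SLOT6.

No — it overlaps SLOT6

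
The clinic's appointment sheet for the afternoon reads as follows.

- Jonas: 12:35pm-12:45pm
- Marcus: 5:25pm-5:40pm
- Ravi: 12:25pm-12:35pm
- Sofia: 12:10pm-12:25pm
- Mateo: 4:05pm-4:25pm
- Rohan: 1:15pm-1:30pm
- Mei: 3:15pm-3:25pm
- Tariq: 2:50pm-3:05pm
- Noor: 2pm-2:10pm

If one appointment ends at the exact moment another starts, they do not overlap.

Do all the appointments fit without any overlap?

Yes

Two intervals overlap when each starts before the other ends.
Sorted by start: Sofia, Ravi, Jonas, Rohan, Noor, Tariq, Mei, Mateo, Marcus.
Ravi starts exactly when Sofia ends (back-to-back, no overlap), so Sofia has no further overlaps.
Jonas starts exactly when Ravi ends (back-to-back, no overlap), so Ravi has no further overlaps.
Rohan starts after Jonas ends, so Jonas has no further overlaps.
Noor starts after Rohan ends, so Rohan has no further overlaps.
Tariq starts after Noor ends, so Noor has no further overlaps.
Mei starts after Tariq ends, so Tariq has no further overlaps.
Mateo starts after Mei ends, so Mei has no further overlaps.
Marcus starts after Mateo ends.
Every pair is clear; the schedule has no overlaps.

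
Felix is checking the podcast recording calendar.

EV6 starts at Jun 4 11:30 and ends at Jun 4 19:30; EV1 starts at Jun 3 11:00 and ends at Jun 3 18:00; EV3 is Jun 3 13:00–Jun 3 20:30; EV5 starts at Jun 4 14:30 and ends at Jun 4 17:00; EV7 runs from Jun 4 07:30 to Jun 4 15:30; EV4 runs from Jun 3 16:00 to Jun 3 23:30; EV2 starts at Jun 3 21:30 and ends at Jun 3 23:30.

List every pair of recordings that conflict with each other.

EV1 & EV3, EV1 & EV4, EV2 & EV4, EV3 & EV4, EV5 & EV6, EV5 & EV7, EV6 & EV7

Sorted by start: EV1, EV3, EV4, EV2, EV7, EV6, EV5.
EV3 starts before EV1 ends → EV1 and EV3 overlap.
EV4 starts before EV1 ends → EV1 and EV4 overlap.
EV2 starts after EV1 ends — done with EV1.
EV4 starts before EV3 ends → EV3 and EV4 overlap.
EV2 starts after EV3 ends — done with EV3.
EV2 starts before EV4 ends → EV4 and EV2 overlap.
EV7 starts after EV4 ends — done with EV4.
EV7 starts after EV2 ends — done with EV2.
EV6 starts before EV7 ends → EV7 and EV6 overlap.
EV5 starts before EV7 ends → EV7 and EV5 overlap.
EV5 starts before EV6 ends → EV6 and EV5 overlap.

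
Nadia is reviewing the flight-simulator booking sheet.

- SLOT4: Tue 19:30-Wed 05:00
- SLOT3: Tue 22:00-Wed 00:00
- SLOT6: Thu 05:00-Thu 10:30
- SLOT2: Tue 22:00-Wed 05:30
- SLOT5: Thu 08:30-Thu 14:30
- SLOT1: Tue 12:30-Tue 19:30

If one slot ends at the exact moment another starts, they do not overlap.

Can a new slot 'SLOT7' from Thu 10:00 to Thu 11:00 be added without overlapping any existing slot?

No — it overlaps SLOT5, SLOT6

SLOT1: ends Tue 19:30 at or before SLOT7 starts Thu 10:00 → clear.
SLOT4: ends Wed 05:00 at or before SLOT7 starts Thu 10:00 → clear.
SLOT2: ends Wed 05:30 at or before SLOT7 starts Thu 10:00 → clear.
SLOT3: ends Wed 00:00 at or before SLOT7 starts Thu 10:00 → clear.
SLOT6: starts Thu 05:00 before SLOT7 ends Thu 11:00, and ends Thu 10:30 after SLOT7 starts Thu 10:00 → overlap.
SLOT5: starts Thu 08:30 before SLOT7 ends Thu 11:00, and ends Thu 14:30 after SLOT7 starts Thu 10:00 → overlap.
SLOT7 overlaps SLOT5, SLOT6.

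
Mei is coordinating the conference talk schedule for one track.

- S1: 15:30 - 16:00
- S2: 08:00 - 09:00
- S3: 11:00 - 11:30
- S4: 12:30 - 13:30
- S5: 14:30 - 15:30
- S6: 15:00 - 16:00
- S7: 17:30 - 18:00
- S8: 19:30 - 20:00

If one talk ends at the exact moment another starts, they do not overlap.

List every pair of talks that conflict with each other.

Check each pair: they overlap iff neither finishes before the other starts.
Sorted by start: S2, S3, S4, S5, S6, S1, S7, S8.
S3 starts after S2 ends; S2 is clear from here.
S4 starts after S3 ends; S3 is clear from here.
S5 starts after S4 ends; S4 is clear from here.
S6 starts before S5 ends → S5 and S6 overlap.
S1 starts exactly when S5 ends (back-to-back, no overlap); S5 is clear from here.
S1 starts before S6 ends → S6 and S1 overlap.
S7 starts after S6 ends; S6 is clear from here.
S7 starts after S1 ends; S1 is clear from here.
S8 starts after S7 ends.

S1 & S6, S5 & S6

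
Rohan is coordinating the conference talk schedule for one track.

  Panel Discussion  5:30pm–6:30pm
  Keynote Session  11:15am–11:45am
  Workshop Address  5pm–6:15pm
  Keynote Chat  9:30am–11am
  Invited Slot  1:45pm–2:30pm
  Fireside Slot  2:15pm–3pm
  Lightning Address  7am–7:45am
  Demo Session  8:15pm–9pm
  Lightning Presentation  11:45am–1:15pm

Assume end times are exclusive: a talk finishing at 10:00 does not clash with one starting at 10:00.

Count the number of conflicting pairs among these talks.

Two intervals overlap when each starts before the other ends.
Sorted by start: Lightning Address, Keynote Chat, Keynote Session, Lightning Presentation, Invited Slot, Fireside Slot, Workshop Address, Panel Discussion, Demo Session.
Keynote Chat starts after Lightning Address ends — done with Lightning Address.
Keynote Session starts after Keynote Chat ends — done with Keynote Chat.
Lightning Presentation starts exactly when Keynote Session ends (back-to-back, no overlap) — done with Keynote Session.
Invited Slot starts after Lightning Presentation ends — done with Lightning Presentation.
Fireside Slot starts before Invited Slot ends → Invited Slot and Fireside Slot overlap.
Workshop Address starts after Invited Slot ends — done with Invited Slot.
Workshop Address starts after Fireside Slot ends — done with Fireside Slot.
Panel Discussion starts before Workshop Address ends → Workshop Address and Panel Discussion overlap.
Demo Session starts after Workshop Address ends.
Demo Session starts after Panel Discussion ends.
Overlapping pairs: Fireside Slot & Invited Slot, Panel Discussion & Workshop Address — 2 in total.

2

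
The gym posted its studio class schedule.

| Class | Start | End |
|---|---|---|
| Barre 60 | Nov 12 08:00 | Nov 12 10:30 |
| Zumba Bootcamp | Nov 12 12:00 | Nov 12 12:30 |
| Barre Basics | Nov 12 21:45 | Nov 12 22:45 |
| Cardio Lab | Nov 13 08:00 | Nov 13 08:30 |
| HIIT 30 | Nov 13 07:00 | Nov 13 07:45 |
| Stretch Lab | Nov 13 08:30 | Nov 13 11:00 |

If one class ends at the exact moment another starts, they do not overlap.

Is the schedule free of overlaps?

Check each pair: they overlap iff neither finishes before the other starts.
Sorted by start: Barre 60, Zumba Bootcamp, Barre Basics, HIIT 30, Cardio Lab, Stretch Lab.
Zumba Bootcamp starts after Barre 60 ends — done with Barre 60.
Barre Basics starts after Zumba Bootcamp ends — done with Zumba Bootcamp.
HIIT 30 starts after Barre Basics ends — done with Barre Basics.
Cardio Lab starts after HIIT 30 ends — done with HIIT 30.
Stretch Lab starts exactly when Cardio Lab ends (back-to-back, no overlap).
Every pair is clear; the schedule has no overlaps.

Yes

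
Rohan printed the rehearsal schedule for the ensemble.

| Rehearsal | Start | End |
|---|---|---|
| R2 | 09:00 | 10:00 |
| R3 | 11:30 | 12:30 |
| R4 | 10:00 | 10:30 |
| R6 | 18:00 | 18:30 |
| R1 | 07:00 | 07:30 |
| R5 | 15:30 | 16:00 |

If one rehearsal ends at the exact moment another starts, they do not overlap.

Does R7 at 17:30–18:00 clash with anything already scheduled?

No — it doesn't clash with anything

R1: ends 07:30 at or before R7 starts 17:30 → clear.
R2: ends 10:00 at or before R7 starts 17:30 → clear.
R4: ends 10:30 at or before R7 starts 17:30 → clear.
R3: ends 12:30 at or before R7 starts 17:30 → clear.
R5: ends 16:00 at or before R7 starts 17:30 → clear.
R6: starts 18:00 at or after R7 ends 18:00 → clear.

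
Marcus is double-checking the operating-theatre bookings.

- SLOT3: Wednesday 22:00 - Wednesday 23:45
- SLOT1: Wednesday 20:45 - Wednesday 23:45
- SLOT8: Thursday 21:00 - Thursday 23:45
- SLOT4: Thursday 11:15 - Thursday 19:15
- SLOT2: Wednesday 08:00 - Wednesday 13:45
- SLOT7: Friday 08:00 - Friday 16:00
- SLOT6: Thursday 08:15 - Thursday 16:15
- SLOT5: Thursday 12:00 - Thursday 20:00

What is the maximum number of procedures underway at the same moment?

Sort all start/end points and keep a running count:
Wednesday 08:00 start SLOT2 → 1
Wednesday 13:45 end SLOT2 → 0
Wednesday 20:45 start SLOT1 → 1
Wednesday 22:00 start SLOT3 → 2
Wednesday 23:45 end SLOT1 → 1
Wednesday 23:45 end SLOT3 → 0
Thursday 08:15 start SLOT6 → 1
Thursday 11:15 start SLOT4 → 2
Thursday 12:00 start SLOT5 → 3
Thursday 16:15 end SLOT6 → 2
Thursday 19:15 end SLOT4 → 1
Thursday 20:00 end SLOT5 → 0
Thursday 21:00 start SLOT8 → 1
Thursday 23:45 end SLOT8 → 0
Friday 08:00 start SLOT7 → 1
Friday 16:00 end SLOT7 → 0
Peak is 3, at Thursday 12:00 (SLOT4, SLOT5, SLOT6).

3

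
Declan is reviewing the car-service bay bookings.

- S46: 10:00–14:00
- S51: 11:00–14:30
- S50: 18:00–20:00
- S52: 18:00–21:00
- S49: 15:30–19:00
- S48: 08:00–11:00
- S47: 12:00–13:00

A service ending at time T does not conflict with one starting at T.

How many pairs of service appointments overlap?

Sorted by start: S48, S46, S51, S47, S49, S50, S52.
S46 starts before S48 ends → S48 and S46 overlap.
S51 starts exactly when S48 ends (back-to-back, no overlap), so S48 has no further overlaps.
S51 starts before S46 ends → S46 and S51 overlap.
S47 starts before S46 ends → S46 and S47 overlap.
S49 starts after S46 ends, so S46 has no further overlaps.
S47 starts before S51 ends → S51 and S47 overlap.
S49 starts after S51 ends, so S51 has no further overlaps.
S49 starts after S47 ends, so S47 has no further overlaps.
S50 starts before S49 ends → S49 and S50 overlap.
S52 starts before S49 ends → S49 and S52 overlap.
S52 starts before S50 ends → S50 and S52 overlap.
Overlapping pairs: S46 & S47, S46 & S48, S46 & S51, S47 & S51, S49 & S50, S49 & S52, S50 & S52 — 7 in total.

7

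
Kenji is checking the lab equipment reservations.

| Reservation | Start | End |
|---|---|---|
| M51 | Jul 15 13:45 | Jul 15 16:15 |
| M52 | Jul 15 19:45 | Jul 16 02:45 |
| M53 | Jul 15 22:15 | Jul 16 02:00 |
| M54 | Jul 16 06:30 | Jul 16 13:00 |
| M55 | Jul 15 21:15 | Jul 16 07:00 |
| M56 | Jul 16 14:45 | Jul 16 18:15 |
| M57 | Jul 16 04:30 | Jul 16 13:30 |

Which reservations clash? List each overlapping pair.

M52 & M53, M52 & M55, M53 & M55, M54 & M55, M54 & M57, M55 & M57

Sorted by start: M51, M52, M55, M53, M57, M54, M56.
M52 starts after M51 ends; M51 is clear from here.
M55 starts before M52 ends → M52 and M55 overlap.
M53 starts before M52 ends → M52 and M53 overlap.
M57 starts after M52 ends; M52 is clear from here.
M53 starts before M55 ends → M55 and M53 overlap.
M57 starts before M55 ends → M55 and M57 overlap.
M54 starts before M55 ends → M55 and M54 overlap.
M56 starts after M55 ends.
M57 starts after M53 ends; M53 is clear from here.
M54 starts before M57 ends → M57 and M54 overlap.
M56 starts after M57 ends.
M56 starts after M54 ends.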